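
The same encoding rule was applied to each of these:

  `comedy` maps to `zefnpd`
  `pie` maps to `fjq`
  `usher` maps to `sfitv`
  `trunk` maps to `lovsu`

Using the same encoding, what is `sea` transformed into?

Two steps: reverse the string, then apply a Caesar shift of +1.
On sea: reverse → aes; then shift: a+1=b, e+1=f, s+1=t.

bft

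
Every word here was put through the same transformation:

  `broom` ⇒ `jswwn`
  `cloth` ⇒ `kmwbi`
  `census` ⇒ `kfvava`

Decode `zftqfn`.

relief

Shifts by position in broom: pos 0: b→j (+8), pos 1: r→s (+1), pos 2: o→w (+8), pos 3: o→w (+8), pos 4: m→n (+1) — repeating every 3. It's a Vigenère-style cipher with numeric key [8,1,8]: position i shifts by key[i mod 3].
Reversing it on zftqfn: z−8=r, f−1=e, t−8=l, q−8=i, f−1=e, n−8=f.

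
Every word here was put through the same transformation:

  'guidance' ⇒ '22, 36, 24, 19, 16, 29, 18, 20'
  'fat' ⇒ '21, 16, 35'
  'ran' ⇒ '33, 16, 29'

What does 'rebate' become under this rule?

g is letter #7 and maps to 22: an offset of 15. The number is (letter's place in the alphabet, a=1) + 15.
Applying it to rebate: r=18→33, e=5→20, b=2→17, a=1→16, t=20→35, e=5→20.

33, 20, 17, 16, 35, 20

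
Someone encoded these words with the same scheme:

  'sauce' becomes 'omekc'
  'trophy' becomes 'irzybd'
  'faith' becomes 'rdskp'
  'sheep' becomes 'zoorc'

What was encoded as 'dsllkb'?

rabbit

The output letters match the input read backwards, each shifted +10: sauce reversed is ecuas. Two steps: reverse the string, then apply a Caesar shift of +10.
Undoing it on dsllkb: shift back: d−10=t, s−10=i, l−10=b, l−10=b, k−10=a, b−10=r → tibbar; then reverse → rabbit.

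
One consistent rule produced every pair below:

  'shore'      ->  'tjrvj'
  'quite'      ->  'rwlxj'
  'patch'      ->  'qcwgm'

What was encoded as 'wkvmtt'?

vision

Each letter shifts forward by (position + 1), i.e. 1, 2, 3, … — the shift grows by one for each successive letter.
Undoing it on wkvmtt: w−1=v, k−2=i, v−3=s, m−4=i, t−5=o, t−6=n.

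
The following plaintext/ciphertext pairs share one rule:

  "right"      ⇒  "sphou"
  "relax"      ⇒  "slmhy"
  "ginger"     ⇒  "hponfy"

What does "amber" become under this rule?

Shifts by position in right: pos 0: r→s (+1), pos 1: i→p (+7), pos 2: g→h (+1), pos 3: h→o (+7) — repeating every 2. A repeating key of period 2 is used — shifts +1, +7 over and over.
Applying it to amber: a+1=b, m+7=t, b+1=c, e+7=l, r+1=s.

btcls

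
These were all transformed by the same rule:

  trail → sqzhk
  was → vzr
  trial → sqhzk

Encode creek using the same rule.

Compare letters: t→s is +25, r→q is +25, a→z is +25 — a constant shift. Each letter is shifted forward by 25 in the alphabet (a Caesar shift of +25).
On creek: c+25=b, r+25=q, e+25=d, e+25=d, k+25=j.

bqddj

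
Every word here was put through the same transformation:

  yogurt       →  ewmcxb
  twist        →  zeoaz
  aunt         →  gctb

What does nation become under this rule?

tizquv

Shifts by position in yogurt: pos 0: y→e (+6), pos 1: o→w (+8), pos 2: g→m (+6), pos 3: u→c (+8) — repeating every 2. The shifts repeat in a cycle of length 2: positions 0,1,… shift by +6, +8, then the pattern repeats.
On nation: n+6=t, a+8=i, t+6=z, i+8=q, o+6=u, n+8=v.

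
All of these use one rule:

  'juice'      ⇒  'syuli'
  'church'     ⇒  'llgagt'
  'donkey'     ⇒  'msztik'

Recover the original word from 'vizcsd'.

mentor

The shifts repeat in a cycle of length 3: positions 0,1,… shift by +9, +4, +12, then the pattern repeats.
Decoding vizcsd: v−9=m, i−4=e, z−12=n, c−9=t, s−4=o, d−12=r.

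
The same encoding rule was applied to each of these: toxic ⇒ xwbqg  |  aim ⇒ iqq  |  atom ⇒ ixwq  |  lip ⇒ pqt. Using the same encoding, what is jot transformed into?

nwx

The shift depends on letter class: consonant t→x is +4, but vowel o→w is +8. Vowels shift forward by 8 and consonants shift forward by 4.
For jot: j(cons)+4=n, o(vowel)+8=w, t(cons)+4=x.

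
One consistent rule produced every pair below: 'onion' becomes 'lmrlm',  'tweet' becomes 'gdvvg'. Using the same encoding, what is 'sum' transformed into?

hfn

Letters are reflected about the middle of the alphabet (position → 25−position): Atbash.
For sum: s↔h, u↔f, m↔n.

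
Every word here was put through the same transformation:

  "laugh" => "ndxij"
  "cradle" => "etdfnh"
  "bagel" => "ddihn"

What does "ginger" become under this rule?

ilpiht

The shift depends on letter class: consonant l→n is +2, but vowel a→d is +3. Vowels shift forward by 3 and consonants shift forward by 2.
On ginger: g(cons)+2=i, i(vowel)+3=l, n(cons)+2=p, g(cons)+2=i, e(vowel)+3=h, r(cons)+2=t.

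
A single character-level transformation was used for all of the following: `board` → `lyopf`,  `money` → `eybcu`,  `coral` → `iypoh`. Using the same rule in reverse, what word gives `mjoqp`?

stair

b(1)→l(11) and o(14)→y(24) fit y≡23x+14 (mod 26); the inverse of 23 mod 26 is 17. Each letter's alphabet position (a=0..z=25) is mapped through 23·x+14 mod 26 — an affine cipher.
Reversing it on mjoqp: m(12)→17·(12−14)≡18=s; j(9)→17·(9−14)≡19=t; o(14)→17·(14−14)≡0=a; q(16)→17·(16−14)≡8=i; p(15)→17·(15−14)≡17=r (all mod 26).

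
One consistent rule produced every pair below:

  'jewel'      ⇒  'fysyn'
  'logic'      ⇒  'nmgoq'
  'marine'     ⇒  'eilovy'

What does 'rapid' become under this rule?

j(9)→f(5) and e(4)→y(24) fit y≡17x+8 (mod 26); the inverse of 17 mod 26 is 23. This is an affine cipher: with a=0,…,z=25, each position x becomes (17x+8) mod 26.
On rapid: r(17)→17·17+8≡11=l; a(0)→17·0+8≡8=i; p(15)→17·15+8≡3=d; i(8)→17·8+8≡14=o; d(3)→17·3+8≡7=h (all mod 26).

lidoh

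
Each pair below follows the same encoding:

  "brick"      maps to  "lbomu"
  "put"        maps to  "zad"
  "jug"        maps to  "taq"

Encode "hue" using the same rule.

The shift depends on letter class: consonant b→l is +10, but vowel i→o is +6. The rule splits by letter class: vowels +6, consonants +10.
Applying it to hue: h(cons)+10=r, u(vowel)+6=a, e(vowel)+6=k.

rak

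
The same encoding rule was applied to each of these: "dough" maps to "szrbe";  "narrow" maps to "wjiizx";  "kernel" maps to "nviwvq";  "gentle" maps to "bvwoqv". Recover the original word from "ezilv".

horse

d(3)→s(18) and o(14)→z(25) fit y≡3x+9 (mod 26); the inverse of 3 mod 26 is 9. Treating letters as 0–25, the rule is x ↦ 3x + 9 (mod 26).
Decoding ezilv: e(4)→9·(4−9)≡7=h; z(25)→9·(25−9)≡14=o; i(8)→9·(8−9)≡17=r; l(11)→9·(11−9)≡18=s; v(21)→9·(21−9)≡4=e (all mod 26).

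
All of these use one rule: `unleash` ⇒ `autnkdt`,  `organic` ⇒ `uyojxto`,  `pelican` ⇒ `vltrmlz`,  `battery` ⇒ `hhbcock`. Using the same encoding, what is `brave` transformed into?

hyieo

In unleash: u→a is +6, n→u is +7, l→t is +8, e→n is +9 — the shift increases by 1 each position. Each letter shifts forward by (position + 6), i.e. 6, 7, 8, … — the shift grows by one for each successive letter.
Applying it to brave: b+6=h, r+7=y, a+8=i, v+9=e, e+10=o.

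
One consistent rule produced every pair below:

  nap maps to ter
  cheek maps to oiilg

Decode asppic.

yellow

The output letters match the input read backwards, each shifted +4: nap reversed is pan. The word is reversed, then every letter is shifted forward by 4.
Decoding asppic: shift back: a−4=w, s−4=o, p−4=l, p−4=l, i−4=e, c−4=y → wolley; then reverse → yellow.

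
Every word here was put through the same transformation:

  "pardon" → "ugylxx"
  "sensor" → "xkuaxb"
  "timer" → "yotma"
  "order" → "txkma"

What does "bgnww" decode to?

In pardon: p→u is +5, a→g is +6, r→y is +7, d→l is +8 — the shift increases by 1 each position. Letter i (0-indexed) is shifted by i+5, so successive shifts are 5, 6, 7, ….
Reversing it on bgnww: b−5=w, g−6=a, n−7=g, w−8=o, w−9=n.

wagon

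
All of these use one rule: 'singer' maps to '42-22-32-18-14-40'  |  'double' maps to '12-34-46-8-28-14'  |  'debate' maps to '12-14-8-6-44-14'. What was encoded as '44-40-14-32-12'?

s(#19)→42 and i(#9)→22: differences scale by 2, so n = 2·pos + 4. The formula is n = 2×(alphabet index, a=1) + 4.
Decoding 44-40-14-32-12: 44→(44−4)÷2=20=t, 40→(40−4)÷2=18=r, 14→(14−4)÷2=5=e, 32→(32−4)÷2=14=n, 12→(12−4)÷2=4=d.

trend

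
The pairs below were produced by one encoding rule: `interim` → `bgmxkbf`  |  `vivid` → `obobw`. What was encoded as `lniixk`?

Compare letters: i→b is +19, n→g is +19, t→m is +19 — a constant shift. Every letter moves 19 places later in the alphabet, wrapping around z→a.
Reversing it on lniixk: l−19=s, n−19=u, i−19=p, i−19=p, x−19=e, k−19=r.

supper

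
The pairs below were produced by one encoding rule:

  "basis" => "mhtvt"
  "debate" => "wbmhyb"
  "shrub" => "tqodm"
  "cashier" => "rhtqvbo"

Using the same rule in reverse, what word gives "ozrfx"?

b(1)→m(12) and a(0)→h(7) fit y≡5x+7 (mod 26); the inverse of 5 mod 26 is 21. Each letter's alphabet position (a=0..z=25) is mapped through 5·x+7 mod 26 — an affine cipher.
Undoing it on ozrfx: o(14)→21·(14−7)≡17=r; z(25)→21·(25−7)≡14=o; r(17)→21·(17−7)≡2=c; f(5)→21·(5−7)≡10=k; x(23)→21·(23−7)≡24=y (all mod 26).

rocky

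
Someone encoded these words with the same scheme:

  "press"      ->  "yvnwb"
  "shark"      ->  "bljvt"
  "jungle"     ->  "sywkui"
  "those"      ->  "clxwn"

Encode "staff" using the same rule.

Shifts by position in press: pos 0: p→y (+9), pos 1: r→v (+4), pos 2: e→n (+9), pos 3: s→w (+4) — repeating every 2. The shifts repeat in a cycle of length 2: positions 0,1,… shift by +9, +4, then the pattern repeats.
Applying it to staff: s+9=b, t+4=x, a+9=j, f+4=j, f+9=o.

bxjjo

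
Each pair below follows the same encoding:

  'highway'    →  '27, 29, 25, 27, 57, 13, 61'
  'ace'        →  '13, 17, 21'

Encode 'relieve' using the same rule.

47, 21, 35, 29, 21, 55, 21

h(#8)→27 and i(#9)→29: differences scale by 2, so n = 2·pos + 11. The formula is n = 2×(alphabet index, a=1) + 11.
Applying it to relieve: r=18→47, e=5→21, l=12→35, i=9→29, e=5→21, v=22→55, e=5→21.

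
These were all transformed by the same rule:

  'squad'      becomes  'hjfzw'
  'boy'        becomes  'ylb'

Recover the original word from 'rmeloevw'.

involved

This is the alphabet-reversal cipher (Atbash): a becomes z, b becomes y, etc.
Decoding rmeloevw: r↔i, m↔n, e↔v, l↔o, o↔l, e↔v, v↔e, w↔d.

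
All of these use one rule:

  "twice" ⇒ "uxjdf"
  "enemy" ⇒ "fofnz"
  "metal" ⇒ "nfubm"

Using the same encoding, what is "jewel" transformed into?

This is a Caesar cipher with shift 1.
On jewel: j+1=k, e+1=f, w+1=x, e+1=f, l+1=m.

kfxfm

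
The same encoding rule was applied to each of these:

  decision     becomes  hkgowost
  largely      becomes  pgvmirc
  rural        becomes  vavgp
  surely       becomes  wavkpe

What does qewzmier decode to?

A repeating key of period 2 is used — shifts +4, +6 over and over.
Reversing it on qewzmier: q−4=m, e−6=y, w−4=s, z−6=t, m−4=i, i−6=c, e−4=a, r−6=l.

mystical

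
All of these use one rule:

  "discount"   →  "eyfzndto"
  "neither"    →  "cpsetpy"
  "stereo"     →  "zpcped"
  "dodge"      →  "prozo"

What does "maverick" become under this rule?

The output letters match the input read backwards, each shifted +11: discount reversed is tnuocsid. Read the word backwards and shift each letter +11.
On maverick: reverse → kcirevam; then shift: k+11=v, c+11=n, i+11=t, r+11=c, e+11=p, v+11=g, a+11=l, m+11=x.

vntcpglx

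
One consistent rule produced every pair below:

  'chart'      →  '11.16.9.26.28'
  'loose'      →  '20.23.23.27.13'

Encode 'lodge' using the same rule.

20.23.12.15.13

The number is (letter's place in the alphabet, a=1) + 8.
Applying it to lodge: l=12→20, o=15→23, d=4→12, g=7→15, e=5→13.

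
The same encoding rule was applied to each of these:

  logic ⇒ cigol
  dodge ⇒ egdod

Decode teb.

bet

The output letters match the input read backwards: logic reversed is cigol. It's just the letters in reverse order.
Decoding teb: then reverse → bet.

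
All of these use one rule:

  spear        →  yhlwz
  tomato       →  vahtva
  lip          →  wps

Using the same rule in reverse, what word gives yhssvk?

dollar

The word is reversed, then every letter is shifted forward by 7.
Decoding yhssvk: shift back: y−7=r, h−7=a, s−7=l, s−7=l, v−7=o, k−7=d → rallod; then reverse → dollar.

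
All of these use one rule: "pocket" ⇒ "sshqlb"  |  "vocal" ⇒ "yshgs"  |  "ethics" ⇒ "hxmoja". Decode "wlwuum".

In pocket: p→s is +3, o→s is +4, c→h is +5, k→q is +6 — the shift increases by 1 each position. Each letter shifts forward by (position + 3), i.e. 3, 4, 5, … — the shift grows by one for each successive letter.
Decoding wlwuum: w−3=t, l−4=h, w−5=r, u−6=o, u−7=n, m−8=e.

throne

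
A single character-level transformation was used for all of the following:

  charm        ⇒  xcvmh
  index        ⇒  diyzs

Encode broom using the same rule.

Compare letters: c→x is +21, h→c is +21, a→v is +21 — a constant shift. This is a Caesar cipher with shift 21.
For broom: b+21=w, r+21=m, o+21=j, o+21=j, m+21=h.

wmjjh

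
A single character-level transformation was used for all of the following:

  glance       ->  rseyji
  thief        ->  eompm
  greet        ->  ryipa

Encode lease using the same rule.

wledl

Shifts by position in glance: pos 0: g→r (+11), pos 1: l→s (+7), pos 2: a→e (+4), pos 3: n→y (+11), pos 4: c→j (+7), pos 5: e→i (+4) — repeating every 3. It's a Vigenère-style cipher with numeric key [11,7,4]: position i shifts by key[i mod 3].
Applying it to lease: l+11=w, e+7=l, a+4=e, s+11=d, e+7=l.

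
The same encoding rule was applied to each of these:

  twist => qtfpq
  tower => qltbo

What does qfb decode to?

tie

Compare letters: t→q is +23, w→t is +23, i→f is +23 — a constant shift. Each letter is shifted forward by 23 in the alphabet (a Caesar shift of +23).
Undoing it on qfb: q−23=t, f−23=i, b−23=e.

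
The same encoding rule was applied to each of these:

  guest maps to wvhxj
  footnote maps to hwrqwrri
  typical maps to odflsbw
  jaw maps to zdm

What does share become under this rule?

hudkv

The output letters match the input read backwards, each shifted +3: guest reversed is tseug. Read the word backwards and shift each letter +3.
On share: reverse → erahs; then shift: e+3=h, r+3=u, a+3=d, h+3=k, s+3=v.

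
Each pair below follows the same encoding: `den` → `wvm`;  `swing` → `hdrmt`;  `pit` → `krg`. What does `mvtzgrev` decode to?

negative

This is the alphabet-reversal cipher (Atbash): a becomes z, b becomes y, etc.
Undoing it on mvtzgrev: m↔n, v↔e, t↔g, z↔a, g↔t, r↔i, e↔v, v↔e.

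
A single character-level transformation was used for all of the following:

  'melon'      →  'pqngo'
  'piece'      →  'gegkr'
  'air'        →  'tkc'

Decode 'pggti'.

green

The word is reversed, then every letter is shifted forward by 2.
Undoing it on pggti: shift back: p−2=n, g−2=e, g−2=e, t−2=r, i−2=g → neerg; then reverse → green.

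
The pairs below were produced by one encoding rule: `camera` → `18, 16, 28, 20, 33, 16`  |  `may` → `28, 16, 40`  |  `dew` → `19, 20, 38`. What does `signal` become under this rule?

c is letter #3 and maps to 18: an offset of 15. The number is (letter's place in the alphabet, a=1) + 15.
Applying it to signal: s=19→34, i=9→24, g=7→22, n=14→29, a=1→16, l=12→27.

34, 24, 22, 29, 16, 27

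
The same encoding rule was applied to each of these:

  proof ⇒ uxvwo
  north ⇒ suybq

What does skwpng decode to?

nephew

In proof: p→u is +5, r→x is +6, o→v is +7, o→w is +8 — the shift increases by 1 each position. Letter i (0-indexed) is shifted by i+5, so successive shifts are 5, 6, 7, ….
Reversing it on skwpng: s−5=n, k−6=e, w−7=p, p−8=h, n−9=e, g−10=w.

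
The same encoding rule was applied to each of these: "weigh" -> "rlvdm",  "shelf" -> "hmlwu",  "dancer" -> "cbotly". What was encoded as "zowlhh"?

unless

w(22)→r(17) and e(4)→l(11) fit y≡9x+1 (mod 26); the inverse of 9 mod 26 is 3. Each letter's alphabet position (a=0..z=25) is mapped through 9·x+1 mod 26 — an affine cipher.
Decoding zowlhh: z(25)→3·(25−1)≡20=u; o(14)→3·(14−1)≡13=n; w(22)→3·(22−1)≡11=l; l(11)→3·(11−1)≡4=e; h(7)→3·(7−1)≡18=s; h(7)→3·(7−1)≡18=s (all mod 26).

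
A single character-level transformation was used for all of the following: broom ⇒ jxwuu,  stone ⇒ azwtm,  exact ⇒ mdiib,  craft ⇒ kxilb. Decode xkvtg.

penny

Shifts by position in broom: pos 0: b→j (+8), pos 1: r→x (+6), pos 2: o→w (+8), pos 3: o→u (+6) — repeating every 2. A repeating key of period 2 is used — shifts +8, +6 over and over.
Reversing it on xkvtg: x−8=p, k−6=e, v−8=n, t−6=n, g−8=y.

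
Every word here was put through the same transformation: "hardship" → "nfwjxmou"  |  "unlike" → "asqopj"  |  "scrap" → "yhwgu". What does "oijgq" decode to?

The shifts repeat in a cycle of length 3: positions 0,1,… shift by +6, +5, +5, then the pattern repeats.
Undoing it on oijgq: o−6=i, i−5=d, j−5=e, g−6=a, q−5=l.

ideal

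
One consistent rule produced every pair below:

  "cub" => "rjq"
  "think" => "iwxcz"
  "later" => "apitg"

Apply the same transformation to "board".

Compare letters: c→r is +15, u→j is +15, b→q is +15 — a constant shift. Every letter moves 15 places later in the alphabet, wrapping around z→a.
Applying it to board: b+15=q, o+15=d, a+15=p, r+15=g, d+15=s.

qdpgs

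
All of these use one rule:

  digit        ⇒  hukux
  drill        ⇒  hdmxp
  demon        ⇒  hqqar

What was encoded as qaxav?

Shifts by position in digit: pos 0: d→h (+4), pos 1: i→u (+12), pos 2: g→k (+4), pos 3: i→u (+12) — repeating every 2. A repeating key of period 2 is used — shifts +4, +12 over and over.
Undoing it on qaxav: q−4=m, a−12=o, x−4=t, a−12=o, v−4=r.

motor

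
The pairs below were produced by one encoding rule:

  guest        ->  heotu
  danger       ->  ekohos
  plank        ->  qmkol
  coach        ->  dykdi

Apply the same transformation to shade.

tikeo

Two shifts are in play — +10 for a/e/i/o/u, +1 for every other letter.
For shade: s(cons)+1=t, h(cons)+1=i, a(vowel)+10=k, d(cons)+1=e, e(vowel)+10=o.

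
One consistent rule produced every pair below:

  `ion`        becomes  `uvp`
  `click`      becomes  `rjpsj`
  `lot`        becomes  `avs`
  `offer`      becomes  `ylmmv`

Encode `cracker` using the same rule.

ylrjhyj

The output letters match the input read backwards, each shifted +7: ion reversed is noi. Two steps: reverse the string, then apply a Caesar shift of +7.
Applying it to cracker: reverse → rekcarc; then shift: r+7=y, e+7=l, k+7=r, c+7=j, a+7=h, r+7=y, c+7=j.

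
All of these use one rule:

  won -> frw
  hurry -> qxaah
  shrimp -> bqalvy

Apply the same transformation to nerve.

whaeh

The shift depends on letter class: consonant w→f is +9, but vowel o→r is +3. The rule splits by letter class: vowels +3, consonants +9.
On nerve: n(cons)+9=w, e(vowel)+3=h, r(cons)+9=a, v(cons)+9=e, e(vowel)+3=h.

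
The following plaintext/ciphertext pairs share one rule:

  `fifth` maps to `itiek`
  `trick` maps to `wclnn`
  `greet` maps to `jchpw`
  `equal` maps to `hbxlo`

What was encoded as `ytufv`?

A repeating key of period 2 is used — shifts +3, +11 over and over.
Undoing it on ytufv: y−3=v, t−11=i, u−3=r, f−11=u, v−3=s.

virus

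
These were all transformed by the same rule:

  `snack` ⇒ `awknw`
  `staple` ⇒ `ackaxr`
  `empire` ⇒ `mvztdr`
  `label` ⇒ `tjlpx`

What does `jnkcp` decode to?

beard

In snack: s→a is +8, n→w is +9, a→k is +10, c→n is +11 — the shift increases by 1 each position. Each letter shifts forward by (position + 8), i.e. 8, 9, 10, … — the shift grows by one for each successive letter.
Reversing it on jnkcp: j−8=b, n−9=e, k−10=a, c−11=r, p−12=d.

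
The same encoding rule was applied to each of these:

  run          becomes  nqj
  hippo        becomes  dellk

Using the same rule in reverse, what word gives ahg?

Compare letters: r→n is +22, u→q is +22, n→j is +22 — a constant shift. This is a Caesar cipher with shift 22.
Reversing it on ahg: a−22=e, h−22=l, g−22=k.

elk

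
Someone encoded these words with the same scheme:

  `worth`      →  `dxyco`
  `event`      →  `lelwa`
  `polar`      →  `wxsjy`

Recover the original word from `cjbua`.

vault

Shifts by position in worth: pos 0: w→d (+7), pos 1: o→x (+9), pos 2: r→y (+7), pos 3: t→c (+9) — repeating every 2. A repeating key of period 2 is used — shifts +7, +9 over and over.
Undoing it on cjbua: c−7=v, j−9=a, b−7=u, u−9=l, a−7=t.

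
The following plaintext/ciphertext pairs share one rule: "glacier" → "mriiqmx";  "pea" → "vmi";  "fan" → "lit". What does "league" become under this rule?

Vowels shift forward by 8 and consonants shift forward by 6.
For league: l(cons)+6=r, e(vowel)+8=m, a(vowel)+8=i, g(cons)+6=m, u(vowel)+8=c, e(vowel)+8=m.

rmimcm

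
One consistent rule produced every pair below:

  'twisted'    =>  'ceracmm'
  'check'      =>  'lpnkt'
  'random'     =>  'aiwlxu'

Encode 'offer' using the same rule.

xnoma

Shifts by position in twisted: pos 0: t→c (+9), pos 1: w→e (+8), pos 2: i→r (+9), pos 3: s→a (+8) — repeating every 2. A repeating key of period 2 is used — shifts +9, +8 over and over.
For offer: o+9=x, f+8=n, f+9=o, e+8=m, r+9=a.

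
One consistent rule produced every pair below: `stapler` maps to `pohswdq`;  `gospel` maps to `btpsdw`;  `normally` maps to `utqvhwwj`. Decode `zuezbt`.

s(18)→p(15) and t(19)→o(14) fit y≡25x+7 (mod 26); the inverse of 25 mod 26 is 25. This is an affine cipher: with a=0,…,z=25, each position x becomes (25x+7) mod 26.
Decoding zuezbt: z(25)→25·(25−7)≡8=i; u(20)→25·(20−7)≡13=n; e(4)→25·(4−7)≡3=d; z(25)→25·(25−7)≡8=i; b(1)→25·(1−7)≡6=g; t(19)→25·(19−7)≡14=o (all mod 26).

indigo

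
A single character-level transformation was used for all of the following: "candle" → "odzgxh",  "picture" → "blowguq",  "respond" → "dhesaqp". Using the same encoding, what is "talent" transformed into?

Shifts by position in candle: pos 0: c→o (+12), pos 1: a→d (+3), pos 2: n→z (+12), pos 3: d→g (+3) — repeating every 2. The shifts repeat in a cycle of length 2: positions 0,1,… shift by +12, +3, then the pattern repeats.
On talent: t+12=f, a+3=d, l+12=x, e+3=h, n+12=z, t+3=w.

fdxhzw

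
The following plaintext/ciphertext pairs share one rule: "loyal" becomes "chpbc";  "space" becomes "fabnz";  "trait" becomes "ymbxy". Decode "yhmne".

torch

l(11)→c(2) and o(14)→h(7) fit y≡19x+1 (mod 26); the inverse of 19 mod 26 is 11. This is an affine cipher: with a=0,…,z=25, each position x becomes (19x+1) mod 26.
Decoding yhmne: y(24)→11·(24−1)≡19=t; h(7)→11·(7−1)≡14=o; m(12)→11·(12−1)≡17=r; n(13)→11·(13−1)≡2=c; e(4)→11·(4−1)≡7=h (all mod 26).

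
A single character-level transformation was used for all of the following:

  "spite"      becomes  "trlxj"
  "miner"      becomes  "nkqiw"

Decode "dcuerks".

caramel

In spite: s→t is +1, p→r is +2, i→l is +3, t→x is +4 — the shift increases by 1 each position. Letter i (0-indexed) is shifted by i+1, so successive shifts are 1, 2, 3, ….
Reversing it on dcuerks: d−1=c, c−2=a, u−3=r, e−4=a, r−5=m, k−6=e, s−7=l.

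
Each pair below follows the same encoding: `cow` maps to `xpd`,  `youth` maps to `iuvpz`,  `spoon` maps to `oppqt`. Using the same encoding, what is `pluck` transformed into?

The output letters match the input read backwards, each shifted +1: cow reversed is woc. Read the word backwards and shift each letter +1.
On pluck: reverse → kculp; then shift: k+1=l, c+1=d, u+1=v, l+1=m, p+1=q.

ldvmq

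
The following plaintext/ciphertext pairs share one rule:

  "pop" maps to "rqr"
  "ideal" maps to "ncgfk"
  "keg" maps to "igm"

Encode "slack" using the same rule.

The output letters match the input read backwards, each shifted +2: pop reversed is pop. Read the word backwards and shift each letter +2.
Applying it to slack: reverse → kcals; then shift: k+2=m, c+2=e, a+2=c, l+2=n, s+2=u.

mecnu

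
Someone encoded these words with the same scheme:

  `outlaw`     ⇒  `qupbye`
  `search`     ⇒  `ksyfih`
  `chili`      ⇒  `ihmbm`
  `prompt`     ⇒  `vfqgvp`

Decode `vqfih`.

o(14)→q(16) and u(20)→u(20) fit y≡5x+24 (mod 26); the inverse of 5 mod 26 is 21. This is an affine cipher: with a=0,…,z=25, each position x becomes (5x+24) mod 26.
Undoing it on vqfih: v(21)→21·(21−24)≡15=p; q(16)→21·(16−24)≡14=o; f(5)→21·(5−24)≡17=r; i(8)→21·(8−24)≡2=c; h(7)→21·(7−24)≡7=h (all mod 26).

porch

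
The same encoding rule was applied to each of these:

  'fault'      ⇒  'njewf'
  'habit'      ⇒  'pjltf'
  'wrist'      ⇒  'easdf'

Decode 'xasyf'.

Letter i (0-indexed) is shifted by i+8, so successive shifts are 8, 9, 10, ….
Decoding xasyf: x−8=p, a−9=r, s−10=i, y−11=n, f−12=t.

print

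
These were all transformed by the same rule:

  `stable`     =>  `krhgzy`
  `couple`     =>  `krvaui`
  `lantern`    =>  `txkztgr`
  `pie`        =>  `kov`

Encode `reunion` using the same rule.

tuotakx

The output letters match the input read backwards, each shifted +6: stable reversed is elbats. Read the word backwards and shift each letter +6.
Applying it to reunion: reverse → noinuer; then shift: n+6=t, o+6=u, i+6=o, n+6=t, u+6=a, e+6=k, r+6=x.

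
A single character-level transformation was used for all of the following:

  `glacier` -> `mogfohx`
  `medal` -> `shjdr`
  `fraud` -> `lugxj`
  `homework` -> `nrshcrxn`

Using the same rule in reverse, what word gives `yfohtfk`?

A repeating key of period 2 is used — shifts +6, +3 over and over.
Reversing it on yfohtfk: y−6=s, f−3=c, o−6=i, h−3=e, t−6=n, f−3=c, k−6=e.

science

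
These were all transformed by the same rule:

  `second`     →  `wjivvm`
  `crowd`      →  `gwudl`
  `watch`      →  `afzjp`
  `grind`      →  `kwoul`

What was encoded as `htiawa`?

doctor

In second: s→w is +4, e→j is +5, c→i is +6, o→v is +7 — the shift increases by 1 each position. The shift increases by 1 at each position, starting from +4: 4, 5, 6, ….
Undoing it on htiawa: h−4=d, t−5=o, i−6=c, a−7=t, w−8=o, a−9=r.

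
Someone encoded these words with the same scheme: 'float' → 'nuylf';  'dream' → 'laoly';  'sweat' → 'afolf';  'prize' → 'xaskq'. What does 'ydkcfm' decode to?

quartz

The shift increases by 1 at each position, starting from +8: 8, 9, 10, ….
Decoding ydkcfm: y−8=q, d−9=u, k−10=a, c−11=r, f−12=t, m−13=z.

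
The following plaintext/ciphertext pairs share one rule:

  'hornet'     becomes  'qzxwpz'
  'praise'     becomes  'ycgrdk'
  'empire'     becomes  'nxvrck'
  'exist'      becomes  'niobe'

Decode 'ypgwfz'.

The shifts repeat in a cycle of length 3: positions 0,1,… shift by +9, +11, +6, then the pattern repeats.
Reversing it on ypgwfz: y−9=p, p−11=e, g−6=a, w−9=n, f−11=u, z−6=t.

peanut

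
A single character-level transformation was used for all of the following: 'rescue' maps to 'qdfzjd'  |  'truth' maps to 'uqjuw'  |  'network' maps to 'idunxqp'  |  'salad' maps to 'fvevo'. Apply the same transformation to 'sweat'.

r(17)→q(16) and e(4)→d(3) fit y≡15x+21 (mod 26); the inverse of 15 mod 26 is 7. This is an affine cipher: with a=0,…,z=25, each position x becomes (15x+21) mod 26.
For sweat: s(18)→15·18+21≡5=f; w(22)→15·22+21≡13=n; e(4)→15·4+21≡3=d; a(0)→15·0+21≡21=v; t(19)→15·19+21≡20=u (all mod 26).

fndvu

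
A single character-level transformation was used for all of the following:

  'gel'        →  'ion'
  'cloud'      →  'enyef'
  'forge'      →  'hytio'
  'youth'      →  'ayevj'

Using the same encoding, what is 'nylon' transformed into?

Vowels shift forward by 10 and consonants shift forward by 2.
For nylon: n(cons)+2=p, y(cons)+2=a, l(cons)+2=n, o(vowel)+10=y, n(cons)+2=p.

panyp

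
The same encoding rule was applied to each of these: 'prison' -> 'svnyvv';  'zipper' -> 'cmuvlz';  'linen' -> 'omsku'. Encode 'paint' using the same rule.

senta

In prison: p→s is +3, r→v is +4, i→n is +5, s→y is +6 — the shift increases by 1 each position. Each letter shifts forward by (position + 3), i.e. 3, 4, 5, … — the shift grows by one for each successive letter.
On paint: p+3=s, a+4=e, i+5=n, n+6=t, t+7=a.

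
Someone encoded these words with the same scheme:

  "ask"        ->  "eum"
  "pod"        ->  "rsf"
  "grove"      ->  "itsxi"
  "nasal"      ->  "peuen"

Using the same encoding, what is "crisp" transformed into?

Vowels shift forward by 4 and consonants shift forward by 2.
On crisp: c(cons)+2=e, r(cons)+2=t, i(vowel)+4=m, s(cons)+2=u, p(cons)+2=r.

etmur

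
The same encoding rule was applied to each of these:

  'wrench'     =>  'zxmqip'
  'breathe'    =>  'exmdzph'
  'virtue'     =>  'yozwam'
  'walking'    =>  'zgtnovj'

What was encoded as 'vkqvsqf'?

seismic

A repeating key of period 3 is used — shifts +3, +6, +8 over and over.
Reversing it on vkqvsqf: v−3=s, k−6=e, q−8=i, v−3=s, s−6=m, q−8=i, f−3=c.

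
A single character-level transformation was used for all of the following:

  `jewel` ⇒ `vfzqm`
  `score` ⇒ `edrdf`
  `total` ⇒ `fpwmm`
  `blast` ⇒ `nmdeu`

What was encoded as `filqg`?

thief

Shifts by position in jewel: pos 0: j→v (+12), pos 1: e→f (+1), pos 2: w→z (+3), pos 3: e→q (+12), pos 4: l→m (+1) — repeating every 3. It's a Vigenère-style cipher with numeric key [12,1,3]: position i shifts by key[i mod 3].
Undoing it on filqg: f−12=t, i−1=h, l−3=i, q−12=e, g−1=f.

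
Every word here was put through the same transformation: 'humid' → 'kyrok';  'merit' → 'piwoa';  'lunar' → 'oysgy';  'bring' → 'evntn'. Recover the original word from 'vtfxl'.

spare

In humid: h→k is +3, u→y is +4, m→r is +5, i→o is +6 — the shift increases by 1 each position. The shift increases by 1 at each position, starting from +3: 3, 4, 5, ….
Reversing it on vtfxl: v−3=s, t−4=p, f−5=a, x−6=r, l−7=e.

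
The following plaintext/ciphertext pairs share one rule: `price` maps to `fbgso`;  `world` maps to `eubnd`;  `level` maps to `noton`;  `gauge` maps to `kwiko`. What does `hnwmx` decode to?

blast

p(15)→f(5) and r(17)→b(1) fit y≡11x+22 (mod 26); the inverse of 11 mod 26 is 19. Each letter's alphabet position (a=0..z=25) is mapped through 11·x+22 mod 26 — an affine cipher.
Undoing it on hnwmx: h(7)→19·(7−22)≡1=b; n(13)→19·(13−22)≡11=l; w(22)→19·(22−22)≡0=a; m(12)→19·(12−22)≡18=s; x(23)→19·(23−22)≡19=t (all mod 26).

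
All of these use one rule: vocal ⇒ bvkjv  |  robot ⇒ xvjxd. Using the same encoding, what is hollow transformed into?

In vocal: v→b is +6, o→v is +7, c→k is +8, a→j is +9 — the shift increases by 1 each position. Each letter shifts forward by (position + 6), i.e. 6, 7, 8, … — the shift grows by one for each successive letter.
On hollow: h+6=n, o+7=v, l+8=t, l+9=u, o+10=y, w+11=h.

nvtuyh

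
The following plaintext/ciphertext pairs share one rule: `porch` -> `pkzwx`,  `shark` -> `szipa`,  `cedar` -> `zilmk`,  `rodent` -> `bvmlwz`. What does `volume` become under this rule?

The output letters match the input read backwards, each shifted +8: porch reversed is hcrop. Read the word backwards and shift each letter +8.
Applying it to volume: reverse → emulov; then shift: e+8=m, m+8=u, u+8=c, l+8=t, o+8=w, v+8=d.

muctwd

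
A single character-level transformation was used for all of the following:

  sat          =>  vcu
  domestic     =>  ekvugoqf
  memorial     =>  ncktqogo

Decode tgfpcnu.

The output letters match the input read backwards, each shifted +2: sat reversed is tas. Two steps: reverse the string, then apply a Caesar shift of +2.
Reversing it on tgfpcnu: shift back: t−2=r, g−2=e, f−2=d, p−2=n, c−2=a, n−2=l, u−2=s → rednals; then reverse → slander.

slander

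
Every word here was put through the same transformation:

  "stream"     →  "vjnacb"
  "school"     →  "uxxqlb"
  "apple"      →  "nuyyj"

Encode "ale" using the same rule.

nuj

The output letters match the input read backwards, each shifted +9: stream reversed is maerts. The word is reversed, then every letter is shifted forward by 9.
On ale: reverse → ela; then shift: e+9=n, l+9=u, a+9=j.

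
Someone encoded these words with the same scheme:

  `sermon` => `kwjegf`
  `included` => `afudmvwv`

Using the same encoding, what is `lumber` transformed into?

Compare letters: s→k is +18, e→w is +18, r→j is +18 — a constant shift. Every letter moves 18 places later in the alphabet, wrapping around z→a.
For lumber: l+18=d, u+18=m, m+18=e, b+18=t, e+18=w, r+18=j.

dmetwj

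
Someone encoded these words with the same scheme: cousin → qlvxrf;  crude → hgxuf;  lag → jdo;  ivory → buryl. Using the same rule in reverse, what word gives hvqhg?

The output letters match the input read backwards, each shifted +3: cousin reversed is nisuoc. Two steps: reverse the string, then apply a Caesar shift of +3.
Undoing it on hvqhg: shift back: h−3=e, v−3=s, q−3=n, h−3=e, g−3=d → esned; then reverse → dense.

dense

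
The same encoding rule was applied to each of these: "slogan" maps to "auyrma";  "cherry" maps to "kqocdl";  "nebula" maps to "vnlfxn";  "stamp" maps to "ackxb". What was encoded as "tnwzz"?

lemon

The shift increases by 1 at each position, starting from +8: 8, 9, 10, ….
Undoing it on tnwzz: t−8=l, n−9=e, w−10=m, z−11=o, z−12=n.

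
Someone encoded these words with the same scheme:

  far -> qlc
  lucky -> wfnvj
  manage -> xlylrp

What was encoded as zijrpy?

oxygen

Compare letters: f→q is +11, a→l is +11, r→c is +11 — a constant shift. Every letter moves 11 places later in the alphabet, wrapping around z→a.
Reversing it on zijrpy: z−11=o, i−11=x, j−11=y, r−11=g, p−11=e, y−11=n.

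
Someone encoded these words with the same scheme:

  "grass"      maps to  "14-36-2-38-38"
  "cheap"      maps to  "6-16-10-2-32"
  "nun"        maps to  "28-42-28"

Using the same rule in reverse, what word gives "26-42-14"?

mug

g(#7)→14 and r(#18)→36: differences scale by 2, so n = 2·pos + 0. With a=1..z=26, the number is 2·pos.
Reversing it on 26-42-14: 26→(26−0)÷2=13=m, 42→(42−0)÷2=21=u, 14→(14−0)÷2=7=g.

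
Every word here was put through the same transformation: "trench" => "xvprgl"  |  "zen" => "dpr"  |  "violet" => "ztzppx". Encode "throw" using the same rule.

xlvza

The shift depends on letter class: consonant t→x is +4, but vowel e→p is +11. The rule splits by letter class: vowels +11, consonants +4.
Applying it to throw: t(cons)+4=x, h(cons)+4=l, r(cons)+4=v, o(vowel)+11=z, w(cons)+4=a.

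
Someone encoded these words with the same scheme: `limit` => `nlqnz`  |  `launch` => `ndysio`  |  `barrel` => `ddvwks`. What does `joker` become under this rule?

lrojx

In limit: l→n is +2, i→l is +3, m→q is +4, i→n is +5 — the shift increases by 1 each position. Each letter shifts forward by (position + 2), i.e. 2, 3, 4, … — the shift grows by one for each successive letter.
Applying it to joker: j+2=l, o+3=r, k+4=o, e+5=j, r+6=x.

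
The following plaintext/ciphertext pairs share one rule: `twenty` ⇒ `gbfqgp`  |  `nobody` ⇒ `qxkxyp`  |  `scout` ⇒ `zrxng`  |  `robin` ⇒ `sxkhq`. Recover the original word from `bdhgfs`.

waiter

This is an affine cipher: with a=0,…,z=25, each position x becomes (7x+3) mod 26.
Decoding bdhgfs: b(1)→15·(1−3)≡22=w; d(3)→15·(3−3)≡0=a; h(7)→15·(7−3)≡8=i; g(6)→15·(6−3)≡19=t; f(5)→15·(5−3)≡4=e; s(18)→15·(18−3)≡17=r (all mod 26).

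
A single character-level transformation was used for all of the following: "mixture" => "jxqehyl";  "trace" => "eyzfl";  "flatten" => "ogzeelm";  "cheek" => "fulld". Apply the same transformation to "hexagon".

m(12)→j(9) and i(8)→x(23) fit y≡3x+25 (mod 26); the inverse of 3 mod 26 is 9. Treating letters as 0–25, the rule is x ↦ 3x + 25 (mod 26).
Applying it to hexagon: h(7)→3·7+25≡20=u; e(4)→3·4+25≡11=l; x(23)→3·23+25≡16=q; a(0)→3·0+25≡25=z; g(6)→3·6+25≡17=r; o(14)→3·14+25≡15=p; n(13)→3·13+25≡12=m (all mod 26).

ulqzrpm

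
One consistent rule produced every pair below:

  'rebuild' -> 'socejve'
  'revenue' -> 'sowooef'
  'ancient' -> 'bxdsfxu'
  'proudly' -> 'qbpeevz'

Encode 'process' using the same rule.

Shifts by position in rebuild: pos 0: r→s (+1), pos 1: e→o (+10), pos 2: b→c (+1), pos 3: u→e (+10) — repeating every 2. It's a Vigenère-style cipher with numeric key [1,10]: position i shifts by key[i mod 2].
For process: p+1=q, r+10=b, o+1=p, c+10=m, e+1=f, s+10=c, s+1=t.

qbpmfct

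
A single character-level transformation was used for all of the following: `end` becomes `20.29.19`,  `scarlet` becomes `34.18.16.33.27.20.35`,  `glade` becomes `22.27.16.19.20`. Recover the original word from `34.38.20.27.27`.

swell

e is letter #5 and maps to 20: an offset of 15. Letters become their 1-based position plus 15 (so a→16, b→17, …).
Reversing it on 34.38.20.27.27: 34→(34−15)÷1=19=s, 38→(38−15)÷1=23=w, 20→(20−15)÷1=5=e, 27→(27−15)÷1=12=l, 27→(27−15)÷1=12=l.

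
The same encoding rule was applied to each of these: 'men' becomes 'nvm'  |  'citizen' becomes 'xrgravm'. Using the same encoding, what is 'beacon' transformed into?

yvzxlm

Each pair mirrors across the alphabet (m↔n, e↔v, n↔m): positions sum to 25. This is the alphabet-reversal cipher (Atbash): a becomes z, b becomes y, etc.
Applying it to beacon: b↔y, e↔v, a↔z, c↔x, o↔l, n↔m.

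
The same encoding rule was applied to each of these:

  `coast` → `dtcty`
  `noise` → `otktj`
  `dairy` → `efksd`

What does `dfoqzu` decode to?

Shifts by position in coast: pos 0: c→d (+1), pos 1: o→t (+5), pos 2: a→c (+2), pos 3: s→t (+1), pos 4: t→y (+5) — repeating every 3. The shifts repeat in a cycle of length 3: positions 0,1,… shift by +1, +5, +2, then the pattern repeats.
Decoding dfoqzu: d−1=c, f−5=a, o−2=m, q−1=p, z−5=u, u−2=s.

campus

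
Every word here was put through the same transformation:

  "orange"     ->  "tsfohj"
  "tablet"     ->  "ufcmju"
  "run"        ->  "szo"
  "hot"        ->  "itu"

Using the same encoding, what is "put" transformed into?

qzu

Two shifts are in play — +5 for a/e/i/o/u, +1 for every other letter.
For put: p(cons)+1=q, u(vowel)+5=z, t(cons)+1=u.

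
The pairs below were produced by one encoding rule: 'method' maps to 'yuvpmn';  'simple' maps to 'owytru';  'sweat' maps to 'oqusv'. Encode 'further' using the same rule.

Treating letters as 0–25, the rule is x ↦ 7x + 18 (mod 26).
Applying it to further: f(5)→7·5+18≡1=b; u(20)→7·20+18≡2=c; r(17)→7·17+18≡7=h; t(19)→7·19+18≡21=v; h(7)→7·7+18≡15=p; e(4)→7·4+18≡20=u; r(17)→7·17+18≡7=h (all mod 26).

bchvpuh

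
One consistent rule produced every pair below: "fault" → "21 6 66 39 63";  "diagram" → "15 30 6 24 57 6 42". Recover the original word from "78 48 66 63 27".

youth

f(#6)→21 and a(#1)→6: differences scale by 3, so n = 3·pos + 3. Each letter becomes 3×(its alphabet position, a=1..z=26) + 3.
Reversing it on 78 48 66 63 27: 78→(78−3)÷3=25=y, 48→(48−3)÷3=15=o, 66→(66−3)÷3=21=u, 63→(63−3)÷3=20=t, 27→(27−3)÷3=8=h.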